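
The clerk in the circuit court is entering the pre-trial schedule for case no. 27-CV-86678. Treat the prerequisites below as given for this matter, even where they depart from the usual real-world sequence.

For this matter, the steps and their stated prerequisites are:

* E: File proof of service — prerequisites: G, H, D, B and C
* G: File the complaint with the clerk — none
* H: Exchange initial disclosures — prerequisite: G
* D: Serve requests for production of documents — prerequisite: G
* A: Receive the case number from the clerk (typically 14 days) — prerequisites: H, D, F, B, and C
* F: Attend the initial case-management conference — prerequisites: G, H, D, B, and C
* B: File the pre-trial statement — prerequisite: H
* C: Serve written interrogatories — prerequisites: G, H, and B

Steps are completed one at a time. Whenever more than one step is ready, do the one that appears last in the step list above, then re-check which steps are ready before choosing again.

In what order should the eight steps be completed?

G is the only step with nothing outstanding, so it goes first.
D and H are both available; D is listed later → D.
H is the only step now ready → H.
Next only B has its prerequisites met → B.
Next only C has its prerequisites met → C.
Now F and E have their prerequisites met. F is listed later, so F next.
Ready: A and E. A is listed later → A.
E needed C, B, D, H and G, now all done → E.

G, D, H, B, C, F, A, E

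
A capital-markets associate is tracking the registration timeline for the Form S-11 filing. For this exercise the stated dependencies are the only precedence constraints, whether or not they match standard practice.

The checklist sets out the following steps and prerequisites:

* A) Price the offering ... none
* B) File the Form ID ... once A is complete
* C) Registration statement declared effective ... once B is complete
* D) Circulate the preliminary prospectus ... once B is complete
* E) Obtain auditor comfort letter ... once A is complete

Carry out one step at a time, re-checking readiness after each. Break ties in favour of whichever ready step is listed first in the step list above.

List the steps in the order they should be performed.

A → B → C → D → E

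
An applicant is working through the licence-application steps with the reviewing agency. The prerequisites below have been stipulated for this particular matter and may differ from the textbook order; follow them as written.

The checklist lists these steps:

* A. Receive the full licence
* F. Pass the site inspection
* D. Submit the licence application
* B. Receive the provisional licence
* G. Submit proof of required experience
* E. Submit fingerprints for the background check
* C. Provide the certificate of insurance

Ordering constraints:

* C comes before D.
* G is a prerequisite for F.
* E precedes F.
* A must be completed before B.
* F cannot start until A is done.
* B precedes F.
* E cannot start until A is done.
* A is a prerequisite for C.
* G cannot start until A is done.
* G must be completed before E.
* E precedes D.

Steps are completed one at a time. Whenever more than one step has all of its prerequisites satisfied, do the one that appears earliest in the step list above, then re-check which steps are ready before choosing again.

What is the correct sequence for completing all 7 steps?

A → B → G → E → F → C → D

A has no prerequisites → A first.
Now B, G and C have their prerequisites met. B is listed earlier, so B next.
Now G and C have their prerequisites met. G is listed earlier, so G next.
Ready: E and C. E is listed earlier → E.
F and C are both available; F is listed earlier → F.
That leaves C as the only ready step → C.
D needed E and C, now all done → D.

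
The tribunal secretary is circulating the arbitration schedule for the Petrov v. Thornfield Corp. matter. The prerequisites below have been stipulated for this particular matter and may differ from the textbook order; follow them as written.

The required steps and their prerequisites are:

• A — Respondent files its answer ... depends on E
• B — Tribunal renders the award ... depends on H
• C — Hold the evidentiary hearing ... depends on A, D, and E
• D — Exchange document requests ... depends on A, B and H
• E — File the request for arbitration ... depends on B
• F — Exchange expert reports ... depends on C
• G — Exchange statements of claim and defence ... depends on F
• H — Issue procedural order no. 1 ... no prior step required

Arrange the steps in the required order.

H → B → E → A → D → C → F → G

H has no prerequisites → H first.
Next only B has its prerequisites met → B.
E is the only step now ready → E.
Next only A has its prerequisites met → A.
D needed A, B and H, now all done → D.
C needed A, D and E, now all done → C.
That leaves F as the only ready step → F.
That leaves G as the only ready step → G.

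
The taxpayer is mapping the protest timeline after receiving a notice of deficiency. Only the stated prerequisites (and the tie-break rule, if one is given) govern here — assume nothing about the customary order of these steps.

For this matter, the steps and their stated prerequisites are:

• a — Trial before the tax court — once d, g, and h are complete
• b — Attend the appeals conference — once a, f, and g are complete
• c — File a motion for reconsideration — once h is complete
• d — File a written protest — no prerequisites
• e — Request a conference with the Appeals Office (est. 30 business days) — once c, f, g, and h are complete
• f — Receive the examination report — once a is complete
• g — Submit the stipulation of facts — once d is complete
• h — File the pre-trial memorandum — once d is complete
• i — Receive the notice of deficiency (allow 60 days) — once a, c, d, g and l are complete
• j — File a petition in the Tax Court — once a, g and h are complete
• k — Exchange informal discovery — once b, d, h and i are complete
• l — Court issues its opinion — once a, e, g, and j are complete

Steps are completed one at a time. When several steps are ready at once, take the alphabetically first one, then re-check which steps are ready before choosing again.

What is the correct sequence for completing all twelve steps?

d, g, h, a, c, f, b, e, j, l, i, k

Only d has no prerequisites, so it is first.
g and h are both available; g has the earlier label → g.
h needed d, now all done → h.
Ready: a and c. a has the earlier label → a.
Now c, f and j have their prerequisites met. c has the earlier label, so c next.
Now f and j have their prerequisites met. f has the earlier label, so f next.
b and e now also ready, so the ready set is {b, e, j}; b has the earlier label → b.
e and j are both available; e has the earlier label → e.
j is the only step now ready → j.
l needed a, e, g and j, now all done → l.
Next only i has its prerequisites met → i.
k is the only step now ready → k.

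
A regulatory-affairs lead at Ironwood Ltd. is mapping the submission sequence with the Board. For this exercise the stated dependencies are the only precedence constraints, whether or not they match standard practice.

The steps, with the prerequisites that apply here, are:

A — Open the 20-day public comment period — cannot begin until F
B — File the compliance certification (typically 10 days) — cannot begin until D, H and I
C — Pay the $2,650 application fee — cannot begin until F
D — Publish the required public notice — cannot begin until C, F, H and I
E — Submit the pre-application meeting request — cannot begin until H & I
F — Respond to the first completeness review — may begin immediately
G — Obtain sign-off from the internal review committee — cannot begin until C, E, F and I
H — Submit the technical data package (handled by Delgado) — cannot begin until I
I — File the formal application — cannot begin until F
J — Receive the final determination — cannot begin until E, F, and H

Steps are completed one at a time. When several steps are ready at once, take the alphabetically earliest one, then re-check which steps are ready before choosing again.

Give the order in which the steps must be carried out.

F has no prerequisites → F first.
Ready: A, C and I. A has the earlier label → A.
Now C and I have their prerequisites met. C has the earlier label, so C next.
I is the only step now ready → I.
That leaves H as the only ready step → H.
Ready: D and E. D has the earlier label → D.
B now also ready, so the ready set is {B, E}; B has the earlier label → B.
That leaves E as the only ready step → E.
G and J are both available; G has the earlier label → G.
J needed E, F and H, now all done → J.

F A C I H D B E G J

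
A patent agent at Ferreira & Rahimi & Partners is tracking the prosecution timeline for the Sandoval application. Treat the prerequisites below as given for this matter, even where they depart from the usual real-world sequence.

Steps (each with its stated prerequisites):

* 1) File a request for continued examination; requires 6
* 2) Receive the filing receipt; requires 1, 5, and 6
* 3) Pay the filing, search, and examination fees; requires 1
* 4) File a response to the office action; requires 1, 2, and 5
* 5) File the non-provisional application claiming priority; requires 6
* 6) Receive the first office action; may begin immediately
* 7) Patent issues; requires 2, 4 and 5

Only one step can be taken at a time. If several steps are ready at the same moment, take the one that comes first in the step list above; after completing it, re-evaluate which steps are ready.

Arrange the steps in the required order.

6 1 3 5 2 4 7

Only 6 has no prerequisites, so it is first.
Ready: 1 and 5. 1 is listed earlier → 1.
Now 3 and 5 have their prerequisites met. 3 is listed earlier, so 3 next.
5 needed 6, now all done → 5.
2 is the only step now ready → 2.
Next only 4 has its prerequisites met → 4.
Next only 7 has its prerequisites met → 7.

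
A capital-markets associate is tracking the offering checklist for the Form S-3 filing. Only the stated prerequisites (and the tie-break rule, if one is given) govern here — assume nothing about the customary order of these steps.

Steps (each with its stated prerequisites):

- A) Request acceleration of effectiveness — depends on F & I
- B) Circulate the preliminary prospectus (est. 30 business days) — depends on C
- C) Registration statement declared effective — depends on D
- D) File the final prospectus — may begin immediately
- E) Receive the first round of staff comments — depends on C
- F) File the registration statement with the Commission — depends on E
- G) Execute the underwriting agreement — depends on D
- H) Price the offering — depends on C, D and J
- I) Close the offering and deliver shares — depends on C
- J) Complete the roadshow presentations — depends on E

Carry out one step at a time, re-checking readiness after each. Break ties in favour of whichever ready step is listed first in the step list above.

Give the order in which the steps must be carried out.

Only D has no prerequisites, so it is first.
Now C and G have their prerequisites met. C is listed earlier, so C next.
Ready: B, E, G and I. B is listed earlier → B.
Now E, G and I have their prerequisites met. E is listed earlier, so E next.
F and J now also ready, so the ready set is {F, G, I, J}; F is listed earlier → F.
Now G, I and J have their prerequisites met. G is listed earlier, so G next.
Ready: I and J. I is listed earlier → I.
A and J are both available; A is listed earlier → A.
J is the only step now ready → J.
H needed C, D and J, now all done → H.

D, C, B, E, F, G, I, A, J, H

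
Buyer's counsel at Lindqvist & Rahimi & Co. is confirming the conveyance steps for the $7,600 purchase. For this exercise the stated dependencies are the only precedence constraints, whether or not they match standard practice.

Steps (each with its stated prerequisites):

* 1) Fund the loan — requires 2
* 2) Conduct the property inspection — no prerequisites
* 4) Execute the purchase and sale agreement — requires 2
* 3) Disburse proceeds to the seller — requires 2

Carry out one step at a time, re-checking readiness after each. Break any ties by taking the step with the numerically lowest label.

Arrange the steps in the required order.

2 → 1 → 3 → 4

2 is the only step with nothing outstanding, so it goes first.
Now 1, 3 and 4 have their prerequisites met. 1 has the earlier label, so 1 next.
Now 3 and 4 have their prerequisites met. 3 has the earlier label, so 3 next.
That leaves 4 as the only ready step → 4.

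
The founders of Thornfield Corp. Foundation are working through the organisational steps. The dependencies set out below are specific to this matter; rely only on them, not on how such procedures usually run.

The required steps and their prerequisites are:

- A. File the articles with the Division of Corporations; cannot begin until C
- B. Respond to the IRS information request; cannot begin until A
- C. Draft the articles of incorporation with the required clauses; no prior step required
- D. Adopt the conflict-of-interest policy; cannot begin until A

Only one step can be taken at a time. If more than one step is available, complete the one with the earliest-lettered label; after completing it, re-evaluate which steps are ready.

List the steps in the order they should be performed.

C → A → B → D

C is the only step with nothing outstanding, so it goes first.
A needed C, now all done → A.
Now B and D have their prerequisites met. B has the earlier label, so B next.
D needed A, now all done → D.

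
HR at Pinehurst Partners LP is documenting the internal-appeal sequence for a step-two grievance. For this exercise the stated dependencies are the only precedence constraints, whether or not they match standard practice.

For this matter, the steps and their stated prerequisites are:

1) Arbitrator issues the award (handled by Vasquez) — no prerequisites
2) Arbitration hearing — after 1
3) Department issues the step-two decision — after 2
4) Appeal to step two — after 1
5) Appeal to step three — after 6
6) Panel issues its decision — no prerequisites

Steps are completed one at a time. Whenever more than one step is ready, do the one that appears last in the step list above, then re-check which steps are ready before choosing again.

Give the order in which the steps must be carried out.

Nothing is required for 6 and 1. 6 is listed later → 6 first.
5 now also ready, so the ready set is {5, 1}; 5 is listed later → 5.
That leaves 1 as the only ready step → 1.
Ready: 4 and 2. 4 is listed later → 4.
That leaves 2 as the only ready step → 2.
3 needed 2, now all done → 3.

6, 5, 1, 4, 2, 3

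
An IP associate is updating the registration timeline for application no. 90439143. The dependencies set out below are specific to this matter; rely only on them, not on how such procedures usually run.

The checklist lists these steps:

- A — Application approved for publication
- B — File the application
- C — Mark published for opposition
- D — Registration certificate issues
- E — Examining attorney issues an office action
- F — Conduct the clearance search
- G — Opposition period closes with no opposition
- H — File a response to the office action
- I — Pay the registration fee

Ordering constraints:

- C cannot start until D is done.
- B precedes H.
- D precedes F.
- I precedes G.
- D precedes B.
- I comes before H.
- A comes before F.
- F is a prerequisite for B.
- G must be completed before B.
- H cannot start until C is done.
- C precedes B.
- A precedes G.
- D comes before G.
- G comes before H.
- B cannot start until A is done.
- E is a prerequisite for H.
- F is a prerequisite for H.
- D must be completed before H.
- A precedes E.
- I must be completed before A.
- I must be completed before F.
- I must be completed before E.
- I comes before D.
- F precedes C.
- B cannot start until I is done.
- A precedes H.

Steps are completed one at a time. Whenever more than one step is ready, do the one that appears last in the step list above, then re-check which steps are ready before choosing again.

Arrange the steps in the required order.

I, D, A, G, F, E, C, B, H

I has no prerequisites → I first.
Ready: D and A. D is listed later → D.
A needed I, now all done → A.
Now G, F and E have their prerequisites met. G is listed later, so G next.
F and E are both available; F is listed later → F.
E and C are both available; E is listed later → E.
That leaves C as the only ready step → C.
B is the only step now ready → B.
H needed I, G, F, E, D, C, B and A, now all done → H.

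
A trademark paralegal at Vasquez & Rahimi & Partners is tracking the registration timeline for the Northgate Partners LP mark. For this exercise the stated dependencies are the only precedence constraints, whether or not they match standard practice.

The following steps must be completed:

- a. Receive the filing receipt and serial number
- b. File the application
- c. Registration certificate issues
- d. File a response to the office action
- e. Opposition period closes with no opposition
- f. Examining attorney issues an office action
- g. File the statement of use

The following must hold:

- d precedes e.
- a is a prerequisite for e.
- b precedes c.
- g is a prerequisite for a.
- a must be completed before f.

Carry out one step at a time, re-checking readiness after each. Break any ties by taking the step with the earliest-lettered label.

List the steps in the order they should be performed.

b, c, d, g, a, e, f

b, d and g have no prerequisites; b has the earlier label, so b is first.
c now also ready, so the ready set is {c, d, g}; c has the earlier label → c.
d and g are both available; d has the earlier label → d.
Next only g has its prerequisites met → g.
a needed g, now all done → a.
Ready: e and f. e has the earlier label → e.
f needed a, now all done → f.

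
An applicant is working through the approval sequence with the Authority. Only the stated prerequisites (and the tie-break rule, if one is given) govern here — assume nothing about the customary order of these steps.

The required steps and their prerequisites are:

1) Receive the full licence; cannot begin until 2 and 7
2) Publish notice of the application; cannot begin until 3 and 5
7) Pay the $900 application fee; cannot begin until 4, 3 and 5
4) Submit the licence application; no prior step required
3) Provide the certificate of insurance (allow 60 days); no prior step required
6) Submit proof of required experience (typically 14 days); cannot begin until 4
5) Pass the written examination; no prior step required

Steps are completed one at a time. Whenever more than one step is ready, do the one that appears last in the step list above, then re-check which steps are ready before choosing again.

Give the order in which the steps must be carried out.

Nothing is required for 5, 3 and 4. 5 is listed later → 5 first.
3 and 4 are both available; 3 is listed later → 3.
Ready: 4 and 2. 4 is listed later → 4.
6 and 7 now also ready, so the ready set is {6, 7, 2}; 6 is listed later → 6.
7 and 2 are both available; 7 is listed later → 7.
2 is the only step now ready → 2.
1 is the only step now ready → 1.

5, 3, 4, 6, 7, 2, 1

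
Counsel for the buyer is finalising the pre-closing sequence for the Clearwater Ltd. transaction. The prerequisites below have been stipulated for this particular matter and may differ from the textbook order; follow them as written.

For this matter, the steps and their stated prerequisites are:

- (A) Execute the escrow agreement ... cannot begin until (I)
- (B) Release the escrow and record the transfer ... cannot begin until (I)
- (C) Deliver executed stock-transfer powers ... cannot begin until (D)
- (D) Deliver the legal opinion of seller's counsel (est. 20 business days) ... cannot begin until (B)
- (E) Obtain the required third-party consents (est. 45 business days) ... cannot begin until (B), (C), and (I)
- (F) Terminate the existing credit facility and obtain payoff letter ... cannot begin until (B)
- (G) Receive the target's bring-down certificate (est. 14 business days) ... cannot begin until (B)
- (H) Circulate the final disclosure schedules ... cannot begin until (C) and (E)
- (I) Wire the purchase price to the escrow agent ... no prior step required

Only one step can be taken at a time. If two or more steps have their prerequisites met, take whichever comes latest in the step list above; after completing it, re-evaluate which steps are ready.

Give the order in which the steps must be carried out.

(I) (B) (G) (F) (D) (C) (E) (H) (A)

(I) is the only step with nothing outstanding, so it goes first.
(B) and (A) are both available; (B) is listed later → (B).
(G), (F), (D) and (A) are all available; (G) is listed later → (G).
Ready: (F), (D) and (A). (F) is listed later → (F).
(D) and (A) are both available; (D) is listed later → (D).
Now (C) and (A) have their prerequisites met. (C) is listed later, so (C) next.
(E) now also ready, so the ready set is {(E), (A)}; (E) is listed later → (E).
(H) and (A) are both available; (H) is listed later → (H).
That leaves (A) as the only ready step → (A).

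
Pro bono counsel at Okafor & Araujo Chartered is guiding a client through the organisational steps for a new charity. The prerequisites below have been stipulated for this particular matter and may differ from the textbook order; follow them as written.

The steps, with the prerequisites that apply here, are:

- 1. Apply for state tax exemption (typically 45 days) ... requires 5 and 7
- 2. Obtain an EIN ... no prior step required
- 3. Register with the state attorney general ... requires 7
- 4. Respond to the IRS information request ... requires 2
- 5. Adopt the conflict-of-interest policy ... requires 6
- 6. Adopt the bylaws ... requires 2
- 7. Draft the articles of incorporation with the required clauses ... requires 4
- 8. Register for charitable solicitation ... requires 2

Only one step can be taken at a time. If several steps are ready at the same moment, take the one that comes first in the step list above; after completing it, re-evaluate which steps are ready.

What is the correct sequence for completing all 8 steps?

2, 4, 6, 5, 7, 1, 3, 8

2 is the only step with nothing outstanding, so it goes first.
Now 4, 6 and 8 have their prerequisites met. 4 is listed earlier, so 4 next.
7 now also ready, so the ready set is {6, 7, 8}; 6 is listed earlier → 6.
Now 5, 7 and 8 have their prerequisites met. 5 is listed earlier, so 5 next.
Ready: 7 and 8. 7 is listed earlier → 7.
1 and 3 now also ready, so the ready set is {1, 3, 8}; 1 is listed earlier → 1.
3 and 8 are both available; 3 is listed earlier → 3.
8 is the only step now ready → 8.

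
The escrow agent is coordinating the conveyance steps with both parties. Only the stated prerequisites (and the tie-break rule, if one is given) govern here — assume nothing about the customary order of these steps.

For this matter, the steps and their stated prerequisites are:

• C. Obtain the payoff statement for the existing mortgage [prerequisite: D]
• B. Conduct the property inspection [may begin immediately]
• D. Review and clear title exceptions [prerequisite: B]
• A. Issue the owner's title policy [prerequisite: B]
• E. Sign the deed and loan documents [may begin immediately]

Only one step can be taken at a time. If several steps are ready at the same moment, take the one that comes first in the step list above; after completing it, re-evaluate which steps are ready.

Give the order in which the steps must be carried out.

B and E have no prerequisites; B is listed earlier, so B is first.
D and A now also ready, so the ready set is {D, A, E}; D is listed earlier → D.
C, A and E are all available; C is listed earlier → C.
Now A and E have their prerequisites met. A is listed earlier, so A next.
E is the only step now ready → E.

B → D → C → A → E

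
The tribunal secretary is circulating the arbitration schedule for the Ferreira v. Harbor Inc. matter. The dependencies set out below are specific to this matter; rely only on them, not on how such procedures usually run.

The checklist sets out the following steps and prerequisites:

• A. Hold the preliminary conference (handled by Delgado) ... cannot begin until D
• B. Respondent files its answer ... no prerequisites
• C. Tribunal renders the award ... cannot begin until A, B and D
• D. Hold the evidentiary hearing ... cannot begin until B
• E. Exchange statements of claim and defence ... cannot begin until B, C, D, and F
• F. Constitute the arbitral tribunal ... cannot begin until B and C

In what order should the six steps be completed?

B D A C F E

Only B has no prerequisites, so it is first.
Next only D has its prerequisites met → D.
A is the only step now ready → A.
Next only C has its prerequisites met → C.
That leaves F as the only ready step → F.
E is the only step now ready → E.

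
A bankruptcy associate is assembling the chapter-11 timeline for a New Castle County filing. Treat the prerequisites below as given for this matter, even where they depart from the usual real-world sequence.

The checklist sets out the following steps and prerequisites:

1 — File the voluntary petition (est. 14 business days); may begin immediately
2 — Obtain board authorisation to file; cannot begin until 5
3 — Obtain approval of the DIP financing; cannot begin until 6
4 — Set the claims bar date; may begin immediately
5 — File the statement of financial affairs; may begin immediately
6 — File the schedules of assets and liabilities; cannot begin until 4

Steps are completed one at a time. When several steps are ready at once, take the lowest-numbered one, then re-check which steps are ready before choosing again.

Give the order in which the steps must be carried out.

1, 4, 5, 2, 6, 3

Nothing is required for 1, 4 and 5. 1 has the earlier label → 1 first.
4 and 5 are both available; 4 has the earlier label → 4.
5 and 6 are both available; 5 has the earlier label → 5.
2 now also ready, so the ready set is {2, 6}; 2 has the earlier label → 2.
6 is the only step now ready → 6.
That leaves 3 as the only ready step → 3.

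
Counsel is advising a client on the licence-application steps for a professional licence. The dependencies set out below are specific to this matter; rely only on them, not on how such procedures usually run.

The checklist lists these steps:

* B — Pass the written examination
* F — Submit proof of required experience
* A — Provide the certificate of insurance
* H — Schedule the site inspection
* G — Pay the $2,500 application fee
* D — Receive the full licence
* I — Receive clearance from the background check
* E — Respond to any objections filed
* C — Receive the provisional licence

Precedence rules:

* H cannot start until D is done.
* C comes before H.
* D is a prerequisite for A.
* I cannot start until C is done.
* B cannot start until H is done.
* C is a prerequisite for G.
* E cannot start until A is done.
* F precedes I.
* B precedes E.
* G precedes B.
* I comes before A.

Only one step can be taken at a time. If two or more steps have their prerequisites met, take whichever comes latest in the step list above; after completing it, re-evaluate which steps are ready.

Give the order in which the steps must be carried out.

C, D, G, H, F, I, A, B, E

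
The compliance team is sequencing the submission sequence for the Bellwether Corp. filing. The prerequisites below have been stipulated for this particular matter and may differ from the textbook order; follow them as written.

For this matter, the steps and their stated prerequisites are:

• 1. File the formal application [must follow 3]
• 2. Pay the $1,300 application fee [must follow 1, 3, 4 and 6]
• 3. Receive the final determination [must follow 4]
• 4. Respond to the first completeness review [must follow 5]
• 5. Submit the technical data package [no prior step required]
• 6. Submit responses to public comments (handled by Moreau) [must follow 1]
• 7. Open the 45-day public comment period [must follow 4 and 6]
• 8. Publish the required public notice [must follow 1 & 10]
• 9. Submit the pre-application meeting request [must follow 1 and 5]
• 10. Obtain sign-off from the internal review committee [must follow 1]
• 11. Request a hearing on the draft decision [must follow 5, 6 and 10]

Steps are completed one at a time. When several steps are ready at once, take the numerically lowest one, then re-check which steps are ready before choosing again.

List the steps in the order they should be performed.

5 is the only step with nothing outstanding, so it goes first.
That leaves 4 as the only ready step → 4.
3 is the only step now ready → 3.
1 needed 3, now all done → 1.
6, 9 and 10 are all available; 6 has the earlier label → 6.
2 and 7 now also ready, so the ready set is {2, 7, 9, 10}; 2 has the earlier label → 2.
7, 9 and 10 are all available; 7 has the earlier label → 7.
Now 9 and 10 have their prerequisites met. 9 has the earlier label, so 9 next.
Next only 10 has its prerequisites met → 10.
8 and 11 are both available; 8 has the earlier label → 8.
11 needed 5, 6 and 10, now all done → 11.

5 → 4 → 3 → 1 → 6 → 2 → 7 → 9 → 10 → 8 → 11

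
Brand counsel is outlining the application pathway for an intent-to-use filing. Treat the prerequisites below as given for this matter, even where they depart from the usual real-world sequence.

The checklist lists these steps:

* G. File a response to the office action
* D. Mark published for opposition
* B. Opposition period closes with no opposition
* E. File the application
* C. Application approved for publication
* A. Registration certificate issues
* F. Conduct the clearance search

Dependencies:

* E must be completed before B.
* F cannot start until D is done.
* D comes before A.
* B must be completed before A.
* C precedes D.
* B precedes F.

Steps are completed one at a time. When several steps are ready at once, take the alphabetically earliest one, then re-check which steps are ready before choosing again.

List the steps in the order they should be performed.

C → D → E → B → A → F → G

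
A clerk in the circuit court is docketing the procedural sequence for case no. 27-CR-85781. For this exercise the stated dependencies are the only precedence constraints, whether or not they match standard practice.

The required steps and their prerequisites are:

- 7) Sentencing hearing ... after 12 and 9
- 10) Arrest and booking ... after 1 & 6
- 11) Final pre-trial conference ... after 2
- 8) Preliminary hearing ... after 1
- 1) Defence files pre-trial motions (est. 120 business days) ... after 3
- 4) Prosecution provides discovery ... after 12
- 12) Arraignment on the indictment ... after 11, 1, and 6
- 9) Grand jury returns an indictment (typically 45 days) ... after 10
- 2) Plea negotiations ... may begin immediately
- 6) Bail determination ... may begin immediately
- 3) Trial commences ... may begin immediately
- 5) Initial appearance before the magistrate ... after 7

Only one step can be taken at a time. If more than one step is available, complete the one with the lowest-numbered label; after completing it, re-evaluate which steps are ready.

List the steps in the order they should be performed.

2 3 1 6 8 10 9 11 12 4 7 5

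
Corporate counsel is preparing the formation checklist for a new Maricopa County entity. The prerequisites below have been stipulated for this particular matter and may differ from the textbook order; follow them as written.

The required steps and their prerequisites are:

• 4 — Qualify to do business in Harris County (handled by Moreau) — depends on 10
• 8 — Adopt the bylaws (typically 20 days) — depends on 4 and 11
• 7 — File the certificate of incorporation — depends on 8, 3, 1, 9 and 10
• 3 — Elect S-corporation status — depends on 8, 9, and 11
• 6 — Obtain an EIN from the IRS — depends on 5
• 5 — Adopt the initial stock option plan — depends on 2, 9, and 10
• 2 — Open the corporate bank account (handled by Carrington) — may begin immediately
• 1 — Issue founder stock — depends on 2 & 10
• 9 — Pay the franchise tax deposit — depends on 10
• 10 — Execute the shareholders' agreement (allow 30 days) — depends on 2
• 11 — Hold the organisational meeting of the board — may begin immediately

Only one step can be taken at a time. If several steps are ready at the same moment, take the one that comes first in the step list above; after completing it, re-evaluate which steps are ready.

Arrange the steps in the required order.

Nothing is required for 2 and 11. 2 is listed earlier → 2 first.
10 and 11 are both available; 10 is listed earlier → 10.
Ready: 4, 1, 9 and 11. 4 is listed earlier → 4.
Now 1, 9 and 11 have their prerequisites met. 1 is listed earlier, so 1 next.
Now 9 and 11 have their prerequisites met. 9 is listed earlier, so 9 next.
Ready: 5 and 11. 5 is listed earlier → 5.
6 now also ready, so the ready set is {6, 11}; 6 is listed earlier → 6.
Next only 11 has its prerequisites met → 11.
8 is the only step now ready → 8.
3 needed 8, 9 and 11, now all done → 3.
7 needed 8, 3, 1, 9 and 10, now all done → 7.

2 → 10 → 4 → 1 → 9 → 5 → 6 → 11 → 8 → 3 → 7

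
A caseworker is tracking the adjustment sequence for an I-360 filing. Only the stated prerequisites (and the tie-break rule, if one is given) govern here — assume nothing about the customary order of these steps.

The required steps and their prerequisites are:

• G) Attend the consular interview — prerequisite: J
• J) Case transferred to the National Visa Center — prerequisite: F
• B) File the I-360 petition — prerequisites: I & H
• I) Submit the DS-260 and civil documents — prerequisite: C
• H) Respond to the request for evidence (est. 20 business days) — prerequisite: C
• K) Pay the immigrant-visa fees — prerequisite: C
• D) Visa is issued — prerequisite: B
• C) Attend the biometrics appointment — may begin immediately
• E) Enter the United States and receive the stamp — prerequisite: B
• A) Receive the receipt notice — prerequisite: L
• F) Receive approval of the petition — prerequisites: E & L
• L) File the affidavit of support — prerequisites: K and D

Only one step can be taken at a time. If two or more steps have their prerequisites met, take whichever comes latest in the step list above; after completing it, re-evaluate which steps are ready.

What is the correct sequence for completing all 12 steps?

C, K, H, I, B, E, D, L, F, A, J, G

C has no prerequisites → C first.
Ready: K, H and I. K is listed later → K.
Ready: H and I. H is listed later → H.
I needed C, now all done → I.
B needed H and I, now all done → B.
Ready: E and D. E is listed later → E.
D needed B, now all done → D.
Next only L has its prerequisites met → L.
Ready: F and A. F is listed later → F.
J now also ready, so the ready set is {A, J}; A is listed later → A.
J is the only step now ready → J.
That leaves G as the only ready step → G.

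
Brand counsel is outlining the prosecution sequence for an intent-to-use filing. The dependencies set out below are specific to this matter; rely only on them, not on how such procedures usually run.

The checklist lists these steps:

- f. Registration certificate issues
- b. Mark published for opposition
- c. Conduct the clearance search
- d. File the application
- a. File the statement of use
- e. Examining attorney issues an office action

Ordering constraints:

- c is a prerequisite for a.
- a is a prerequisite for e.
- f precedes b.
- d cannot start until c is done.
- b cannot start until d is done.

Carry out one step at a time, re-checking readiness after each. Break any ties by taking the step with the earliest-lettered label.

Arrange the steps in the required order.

c → a → d → e → f → b

Nothing is required for c and f. c has the earlier label → c first.
a, d and f are all available; a has the earlier label → a.
e now also ready, so the ready set is {d, e, f}; d has the earlier label → d.
Ready: e and f. e has the earlier label → e.
That leaves f as the only ready step → f.
b needed d and f, now all done → b.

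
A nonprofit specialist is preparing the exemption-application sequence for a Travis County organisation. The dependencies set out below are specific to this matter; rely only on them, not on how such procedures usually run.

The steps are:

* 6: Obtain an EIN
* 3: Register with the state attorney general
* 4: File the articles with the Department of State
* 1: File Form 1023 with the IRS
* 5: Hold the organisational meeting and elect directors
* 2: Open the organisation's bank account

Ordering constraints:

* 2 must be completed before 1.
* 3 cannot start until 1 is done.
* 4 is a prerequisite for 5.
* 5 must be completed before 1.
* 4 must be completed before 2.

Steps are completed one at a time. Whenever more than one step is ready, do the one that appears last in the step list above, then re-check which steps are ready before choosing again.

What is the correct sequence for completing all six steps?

4, 2, 5, 1, 3, 6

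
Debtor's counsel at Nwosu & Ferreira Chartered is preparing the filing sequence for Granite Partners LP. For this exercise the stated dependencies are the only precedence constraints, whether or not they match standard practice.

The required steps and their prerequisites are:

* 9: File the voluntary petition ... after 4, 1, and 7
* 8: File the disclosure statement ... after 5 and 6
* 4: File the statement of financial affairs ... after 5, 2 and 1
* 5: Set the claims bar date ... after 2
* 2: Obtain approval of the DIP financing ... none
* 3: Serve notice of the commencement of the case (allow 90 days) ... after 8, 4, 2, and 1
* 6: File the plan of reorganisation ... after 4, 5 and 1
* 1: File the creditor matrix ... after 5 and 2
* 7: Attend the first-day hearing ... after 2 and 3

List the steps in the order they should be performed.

Only 2 has no prerequisites, so it is first.
5 needed 2, now all done → 5.
Next only 1 has its prerequisites met → 1.
Next only 4 has its prerequisites met → 4.
That leaves 6 as the only ready step → 6.
8 needed 5 and 6, now all done → 8.
3 is the only step now ready → 3.
7 needed 2 and 3, now all done → 7.
9 needed 4, 1 and 7, now all done → 9.

2 5 1 4 6 8 3 7 9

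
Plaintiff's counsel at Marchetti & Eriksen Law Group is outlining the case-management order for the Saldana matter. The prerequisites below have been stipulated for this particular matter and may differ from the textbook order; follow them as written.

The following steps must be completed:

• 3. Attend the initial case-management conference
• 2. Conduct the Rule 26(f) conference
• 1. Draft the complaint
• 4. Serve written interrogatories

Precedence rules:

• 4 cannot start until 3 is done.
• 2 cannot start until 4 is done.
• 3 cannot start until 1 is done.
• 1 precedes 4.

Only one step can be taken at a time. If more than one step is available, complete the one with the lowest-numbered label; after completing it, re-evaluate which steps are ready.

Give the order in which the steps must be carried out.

1, 3, 4, 2

1 has no prerequisites → 1 first.
3 is the only step now ready → 3.
Next only 4 has its prerequisites met → 4.
2 needed 4, now all done → 2.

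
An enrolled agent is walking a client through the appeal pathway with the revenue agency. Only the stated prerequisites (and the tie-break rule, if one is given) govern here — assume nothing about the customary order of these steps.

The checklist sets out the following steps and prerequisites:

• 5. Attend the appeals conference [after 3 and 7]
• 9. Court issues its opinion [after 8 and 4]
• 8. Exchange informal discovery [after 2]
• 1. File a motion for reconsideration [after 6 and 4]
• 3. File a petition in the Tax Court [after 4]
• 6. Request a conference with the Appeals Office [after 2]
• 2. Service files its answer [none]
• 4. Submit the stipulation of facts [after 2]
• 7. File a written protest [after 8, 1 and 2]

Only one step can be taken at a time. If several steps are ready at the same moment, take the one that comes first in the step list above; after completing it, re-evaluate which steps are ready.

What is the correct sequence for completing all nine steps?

2 8 6 4 9 1 3 7 5

2 is the only step with nothing outstanding, so it goes first.
Now 8, 6 and 4 have their prerequisites met. 8 is listed earlier, so 8 next.
Now 6 and 4 have their prerequisites met. 6 is listed earlier, so 6 next.
4 is the only step now ready → 4.
Now 9, 1 and 3 have their prerequisites met. 9 is listed earlier, so 9 next.
1 and 3 are both available; 1 is listed earlier → 1.
7 now also ready, so the ready set is {3, 7}; 3 is listed earlier → 3.
7 needed 8, 1 and 2, now all done → 7.
That leaves 5 as the only ready step → 5.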